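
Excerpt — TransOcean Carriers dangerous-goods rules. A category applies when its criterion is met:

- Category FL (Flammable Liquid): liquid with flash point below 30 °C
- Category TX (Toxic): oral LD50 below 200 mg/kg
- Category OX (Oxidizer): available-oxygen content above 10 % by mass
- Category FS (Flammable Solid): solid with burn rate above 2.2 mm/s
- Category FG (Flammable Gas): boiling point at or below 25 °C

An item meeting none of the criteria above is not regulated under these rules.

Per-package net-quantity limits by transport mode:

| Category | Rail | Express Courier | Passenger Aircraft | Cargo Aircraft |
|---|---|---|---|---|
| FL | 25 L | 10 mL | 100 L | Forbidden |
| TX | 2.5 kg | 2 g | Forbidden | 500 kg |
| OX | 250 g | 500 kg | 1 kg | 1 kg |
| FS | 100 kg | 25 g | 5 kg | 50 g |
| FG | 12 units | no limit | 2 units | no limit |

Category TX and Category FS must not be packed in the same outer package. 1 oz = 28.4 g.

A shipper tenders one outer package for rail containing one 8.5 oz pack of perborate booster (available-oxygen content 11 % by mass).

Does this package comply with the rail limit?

Yes

Available-oxygen content 11 % by mass meets the Category OX criterion (Oxidizer), so the perborate booster is Category OX.
Category OX quantity: one 8.5 oz pack = 241.4 g.
241.4 g is within the rail limit of 250 g for Category OX.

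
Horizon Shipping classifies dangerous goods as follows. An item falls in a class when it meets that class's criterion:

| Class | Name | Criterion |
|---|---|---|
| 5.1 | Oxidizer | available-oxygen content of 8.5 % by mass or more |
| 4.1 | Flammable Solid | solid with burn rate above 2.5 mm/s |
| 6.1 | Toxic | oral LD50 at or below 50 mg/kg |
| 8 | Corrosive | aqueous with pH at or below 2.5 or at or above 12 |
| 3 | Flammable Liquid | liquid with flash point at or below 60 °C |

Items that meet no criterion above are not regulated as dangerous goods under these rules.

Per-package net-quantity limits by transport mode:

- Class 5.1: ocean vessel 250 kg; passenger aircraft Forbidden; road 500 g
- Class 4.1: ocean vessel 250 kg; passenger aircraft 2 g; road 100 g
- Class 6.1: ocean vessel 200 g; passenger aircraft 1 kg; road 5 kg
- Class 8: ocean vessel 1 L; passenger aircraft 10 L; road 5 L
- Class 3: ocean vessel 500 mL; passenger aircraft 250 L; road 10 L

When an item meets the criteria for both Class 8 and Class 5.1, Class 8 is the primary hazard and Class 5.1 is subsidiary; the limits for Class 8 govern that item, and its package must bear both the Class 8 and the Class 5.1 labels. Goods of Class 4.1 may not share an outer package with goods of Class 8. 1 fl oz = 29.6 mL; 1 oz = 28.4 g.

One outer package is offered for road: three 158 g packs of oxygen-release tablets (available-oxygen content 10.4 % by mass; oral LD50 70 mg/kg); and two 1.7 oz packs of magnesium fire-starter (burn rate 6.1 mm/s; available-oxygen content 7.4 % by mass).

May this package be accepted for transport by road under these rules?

Available-oxygen content 10.4 % by mass meets the Class 5.1 criterion (Oxidizer), so the oxygen-release tablets are Class 5.1.
Burn rate 6.1 mm/s meets the Class 4.1 criterion (Flammable Solid), so the magnesium fire-starter is Class 4.1.
Class 4.1 quantity: two 1.7 oz packs = 96.56 g.
96.56 g is within the road limit of 100 g for Class 4.1.
Class 5.1 quantity: three 158 g packs = 474 g.
474 g ≤ 500 g (road limit, Class 5.1) — within limit.
The segregation rule (Class 4.1 with Class 8) does not apply to Class 4.1 with Class 5.1.
Every hazard class is within its road limit and no segregation rule is violated.

Yes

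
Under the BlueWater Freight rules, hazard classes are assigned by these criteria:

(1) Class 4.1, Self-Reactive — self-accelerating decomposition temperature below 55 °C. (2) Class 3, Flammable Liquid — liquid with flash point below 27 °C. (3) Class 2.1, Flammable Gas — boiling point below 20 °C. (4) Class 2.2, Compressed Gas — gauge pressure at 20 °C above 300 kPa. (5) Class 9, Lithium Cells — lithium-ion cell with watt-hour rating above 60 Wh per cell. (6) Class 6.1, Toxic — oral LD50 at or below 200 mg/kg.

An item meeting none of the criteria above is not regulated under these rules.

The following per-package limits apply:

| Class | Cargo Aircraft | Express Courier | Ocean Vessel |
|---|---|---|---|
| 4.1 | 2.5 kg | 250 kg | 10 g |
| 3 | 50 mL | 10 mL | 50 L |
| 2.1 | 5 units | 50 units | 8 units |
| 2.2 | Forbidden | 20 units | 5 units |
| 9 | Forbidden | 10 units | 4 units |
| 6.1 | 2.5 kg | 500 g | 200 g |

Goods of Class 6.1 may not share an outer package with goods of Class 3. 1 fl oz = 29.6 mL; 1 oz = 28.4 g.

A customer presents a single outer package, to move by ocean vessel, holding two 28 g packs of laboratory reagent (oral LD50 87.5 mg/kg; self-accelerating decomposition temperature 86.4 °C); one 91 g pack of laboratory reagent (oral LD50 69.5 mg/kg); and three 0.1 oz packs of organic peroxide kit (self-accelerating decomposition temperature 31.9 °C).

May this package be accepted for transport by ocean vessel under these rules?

With oral LD50 87.5 mg/kg (≤ 200 mg/kg), the laboratory reagent falls in Class 6.1.
The laboratory reagent has oral LD50 69.5 mg/kg, which is ≤ 200 mg/kg, so it is Class 6.1 (Toxic).
With self-accelerating decomposition temperature 31.9 °C (< 55 °C), the organic peroxide kit falls in Class 4.1.
Class 6.1 net quantity: (two 28 g packs = 56 g) + 91 g = 147 g.
That is within the Class 6.1 ocean vessel limit of 200 g.
Class 4.1 quantity: three 0.1 oz packs = 8.52 g.
That is within the Class 4.1 ocean vessel limit of 10 g.
The segregation rule (Class 6.1 with Class 3) does not apply to Class 6.1 with Class 4.1.
Every hazard class is within its ocean vessel limit and no segregation rule is violated.

Yes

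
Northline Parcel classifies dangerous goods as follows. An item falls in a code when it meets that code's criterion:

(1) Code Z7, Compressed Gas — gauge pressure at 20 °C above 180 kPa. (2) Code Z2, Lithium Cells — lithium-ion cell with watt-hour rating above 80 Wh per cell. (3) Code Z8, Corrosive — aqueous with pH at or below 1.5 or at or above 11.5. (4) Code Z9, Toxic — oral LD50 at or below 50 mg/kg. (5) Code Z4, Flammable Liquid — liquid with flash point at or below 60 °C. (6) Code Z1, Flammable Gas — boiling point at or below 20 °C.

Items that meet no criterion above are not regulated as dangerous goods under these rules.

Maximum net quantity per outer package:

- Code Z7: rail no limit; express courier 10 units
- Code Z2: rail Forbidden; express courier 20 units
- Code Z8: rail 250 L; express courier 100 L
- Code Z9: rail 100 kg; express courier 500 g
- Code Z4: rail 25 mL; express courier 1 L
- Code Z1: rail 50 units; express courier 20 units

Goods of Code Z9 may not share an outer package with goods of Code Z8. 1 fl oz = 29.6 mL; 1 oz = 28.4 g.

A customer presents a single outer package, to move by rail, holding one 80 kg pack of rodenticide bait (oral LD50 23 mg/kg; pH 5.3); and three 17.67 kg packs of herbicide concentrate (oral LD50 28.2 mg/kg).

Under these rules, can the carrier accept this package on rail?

Rodenticide bait: oral LD50 23 mg/kg ≤ 50 mg/kg → Code Z9 (Toxic).
Herbicide concentrate: oral LD50 28.2 mg/kg ≤ 50 mg/kg → Code Z9 (Toxic).
Code Z9 net quantity: 80 kg + (three 17.67 kg packs = 53.01 kg) = 133.01 kg.
133.01 kg > 100 kg (rail limit, Code Z9) — over the limit.

No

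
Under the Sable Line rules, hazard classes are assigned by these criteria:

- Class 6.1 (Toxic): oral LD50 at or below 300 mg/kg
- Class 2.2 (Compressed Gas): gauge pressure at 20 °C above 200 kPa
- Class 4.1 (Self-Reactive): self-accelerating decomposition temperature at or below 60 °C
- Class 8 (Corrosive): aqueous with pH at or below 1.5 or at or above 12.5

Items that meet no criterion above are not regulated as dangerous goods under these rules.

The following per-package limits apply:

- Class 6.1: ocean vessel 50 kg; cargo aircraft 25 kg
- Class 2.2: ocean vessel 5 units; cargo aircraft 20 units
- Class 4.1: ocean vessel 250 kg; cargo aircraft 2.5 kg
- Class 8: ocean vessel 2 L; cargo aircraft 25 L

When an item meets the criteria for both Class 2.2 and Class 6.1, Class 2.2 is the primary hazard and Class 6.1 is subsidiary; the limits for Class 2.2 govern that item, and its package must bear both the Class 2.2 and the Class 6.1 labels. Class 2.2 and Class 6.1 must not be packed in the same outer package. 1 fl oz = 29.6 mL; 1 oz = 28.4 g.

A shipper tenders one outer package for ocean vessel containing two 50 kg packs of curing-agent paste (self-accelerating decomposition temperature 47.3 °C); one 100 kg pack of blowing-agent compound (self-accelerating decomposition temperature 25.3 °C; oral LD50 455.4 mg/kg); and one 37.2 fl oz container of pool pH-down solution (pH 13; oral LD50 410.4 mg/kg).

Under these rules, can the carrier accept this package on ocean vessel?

Yes

Curing-agent paste: self-accelerating decomposition temperature 47.3 °C ≤ 60 °C → Class 4.1 (Self-Reactive).
Self-accelerating decomposition temperature 25.3 °C meets the Class 4.1 criterion (Self-Reactive), so the blowing-agent compound is Class 4.1.
The pool pH-down solution has pH 13, which is ≥ 12.5, so it is Class 8 (Corrosive).
Class 8 quantity: one 37.2 fl oz container = 1101.12 mL.
1101.12 mL is within the ocean vessel limit of 2 L for Class 8.
Class 4.1 net quantity: (two 50 kg packs = 100 kg) + 100 kg = 200 kg.
200 kg is within the ocean vessel limit of 250 kg for Class 4.1.
The segregation rule (Class 2.2 with Class 6.1) does not apply to Class 8 with Class 4.1.
Every hazard class is within its ocean vessel limit and no segregation rule is violated.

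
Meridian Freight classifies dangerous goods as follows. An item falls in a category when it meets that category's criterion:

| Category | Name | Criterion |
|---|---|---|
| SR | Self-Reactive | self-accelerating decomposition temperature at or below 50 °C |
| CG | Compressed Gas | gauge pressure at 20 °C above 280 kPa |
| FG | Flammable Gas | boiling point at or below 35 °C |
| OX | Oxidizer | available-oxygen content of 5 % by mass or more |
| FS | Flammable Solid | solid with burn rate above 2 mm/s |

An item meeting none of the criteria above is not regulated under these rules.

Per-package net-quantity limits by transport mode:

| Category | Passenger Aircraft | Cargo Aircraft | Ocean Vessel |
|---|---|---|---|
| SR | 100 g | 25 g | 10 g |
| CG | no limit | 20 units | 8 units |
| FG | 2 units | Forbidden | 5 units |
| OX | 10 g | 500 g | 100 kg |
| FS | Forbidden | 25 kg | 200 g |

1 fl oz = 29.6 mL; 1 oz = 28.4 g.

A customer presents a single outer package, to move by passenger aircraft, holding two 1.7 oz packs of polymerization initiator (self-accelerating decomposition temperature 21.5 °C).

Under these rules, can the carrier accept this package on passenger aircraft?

With self-accelerating decomposition temperature 21.5 °C (≤ 50 °C), the polymerization initiator falls in Category SR.
Category SR quantity: two 1.7 oz packs = 96.56 g.
That is within the Category SR passenger aircraft limit of 100 g.

Yes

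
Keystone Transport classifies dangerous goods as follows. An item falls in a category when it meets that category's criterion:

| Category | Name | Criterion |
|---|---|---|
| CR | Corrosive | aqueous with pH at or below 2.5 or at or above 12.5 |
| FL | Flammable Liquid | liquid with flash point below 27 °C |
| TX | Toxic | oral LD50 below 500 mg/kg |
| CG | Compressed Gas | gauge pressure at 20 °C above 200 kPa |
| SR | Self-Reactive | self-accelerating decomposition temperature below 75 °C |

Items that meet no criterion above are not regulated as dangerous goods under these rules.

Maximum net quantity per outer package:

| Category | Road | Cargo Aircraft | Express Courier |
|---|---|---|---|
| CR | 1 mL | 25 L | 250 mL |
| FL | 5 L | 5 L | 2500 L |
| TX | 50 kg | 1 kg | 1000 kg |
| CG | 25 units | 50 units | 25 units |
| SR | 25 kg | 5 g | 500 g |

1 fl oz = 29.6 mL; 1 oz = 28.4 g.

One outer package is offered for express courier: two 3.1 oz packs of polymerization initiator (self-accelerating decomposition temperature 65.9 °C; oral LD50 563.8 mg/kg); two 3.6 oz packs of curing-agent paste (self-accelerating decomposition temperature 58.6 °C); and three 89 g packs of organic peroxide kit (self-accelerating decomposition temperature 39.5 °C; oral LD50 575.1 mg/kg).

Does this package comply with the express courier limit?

The polymerization initiator has self-accelerating decomposition temperature 65.9 °C, which is < 75 °C, so it is Category SR (Self-Reactive).
With self-accelerating decomposition temperature 58.6 °C (< 75 °C), the curing-agent paste falls in Category SR.
With self-accelerating decomposition temperature 39.5 °C (< 75 °C), the organic peroxide kit falls in Category SR.
Total Category SR: (two 3.1 oz packs = 176.08 g) + (two 3.6 oz packs = 204.48 g) + (three 89 g packs = 267 g) = 647.56 g.
647.56 g exceeds the express courier limit of 500 g for Category SR.

No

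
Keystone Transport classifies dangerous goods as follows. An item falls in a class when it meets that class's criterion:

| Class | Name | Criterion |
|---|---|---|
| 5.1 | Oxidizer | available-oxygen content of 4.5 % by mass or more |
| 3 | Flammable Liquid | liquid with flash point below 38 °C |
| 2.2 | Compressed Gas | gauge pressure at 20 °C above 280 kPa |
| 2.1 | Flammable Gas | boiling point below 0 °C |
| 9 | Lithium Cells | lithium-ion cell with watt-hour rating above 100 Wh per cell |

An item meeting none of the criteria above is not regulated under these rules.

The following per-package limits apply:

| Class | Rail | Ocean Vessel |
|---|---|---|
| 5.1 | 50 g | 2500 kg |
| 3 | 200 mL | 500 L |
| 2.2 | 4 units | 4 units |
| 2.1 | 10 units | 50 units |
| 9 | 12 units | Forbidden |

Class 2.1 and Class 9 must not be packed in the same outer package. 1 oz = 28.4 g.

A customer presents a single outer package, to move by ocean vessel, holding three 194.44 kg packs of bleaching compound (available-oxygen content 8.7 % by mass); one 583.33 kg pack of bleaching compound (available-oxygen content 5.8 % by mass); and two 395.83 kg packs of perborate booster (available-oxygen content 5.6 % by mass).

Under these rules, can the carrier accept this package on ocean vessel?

Yes

With available-oxygen content 8.7 % by mass (≥ 4.5 % by mass), the bleaching compound falls in Class 5.1.
Bleaching compound: available-oxygen content 5.8 % by mass ≥ 4.5 % by mass → Class 5.1 (Oxidizer).
Perborate booster: available-oxygen content 5.6 % by mass ≥ 4.5 % by mass → Class 5.1 (Oxidizer).
Total Class 5.1: (three 194.44 kg packs = 583.32 kg) + 583.33 kg + (two 395.83 kg packs = 791.66 kg) = 1958.31 kg.
1958.31 kg is within the ocean vessel limit of 2500 kg for Class 5.1.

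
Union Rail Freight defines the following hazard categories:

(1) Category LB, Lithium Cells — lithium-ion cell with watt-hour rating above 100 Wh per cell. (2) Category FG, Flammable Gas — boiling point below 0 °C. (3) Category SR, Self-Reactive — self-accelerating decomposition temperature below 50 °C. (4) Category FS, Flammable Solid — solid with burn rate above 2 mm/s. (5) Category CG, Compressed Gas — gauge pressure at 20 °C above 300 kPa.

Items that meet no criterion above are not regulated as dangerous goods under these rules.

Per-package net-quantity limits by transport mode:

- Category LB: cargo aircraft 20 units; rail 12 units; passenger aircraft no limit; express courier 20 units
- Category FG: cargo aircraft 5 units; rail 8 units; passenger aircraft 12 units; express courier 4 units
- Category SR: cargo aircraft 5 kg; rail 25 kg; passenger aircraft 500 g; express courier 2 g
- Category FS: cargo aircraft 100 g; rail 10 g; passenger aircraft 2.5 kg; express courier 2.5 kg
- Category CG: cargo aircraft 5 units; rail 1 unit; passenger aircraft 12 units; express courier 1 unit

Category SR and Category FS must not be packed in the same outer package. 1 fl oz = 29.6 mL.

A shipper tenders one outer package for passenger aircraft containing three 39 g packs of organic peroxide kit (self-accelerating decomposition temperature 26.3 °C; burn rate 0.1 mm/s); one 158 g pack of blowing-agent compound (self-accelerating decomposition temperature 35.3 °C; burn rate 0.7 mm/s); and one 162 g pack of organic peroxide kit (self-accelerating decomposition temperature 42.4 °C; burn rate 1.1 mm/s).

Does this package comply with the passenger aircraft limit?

Yes

Organic peroxide kit: self-accelerating decomposition temperature 26.3 °C < 50 °C → Category SR (Self-Reactive).
Blowing-agent compound: self-accelerating decomposition temperature 35.3 °C < 50 °C → Category SR (Self-Reactive).
Self-accelerating decomposition temperature 42.4 °C meets the Category SR criterion (Self-Reactive), so the organic peroxide kit is Category SR.
Total Category SR: (three 39 g packs = 117 g) + 158 g + 162 g = 437 g.
That is within the Category SR passenger aircraft limit of 500 g.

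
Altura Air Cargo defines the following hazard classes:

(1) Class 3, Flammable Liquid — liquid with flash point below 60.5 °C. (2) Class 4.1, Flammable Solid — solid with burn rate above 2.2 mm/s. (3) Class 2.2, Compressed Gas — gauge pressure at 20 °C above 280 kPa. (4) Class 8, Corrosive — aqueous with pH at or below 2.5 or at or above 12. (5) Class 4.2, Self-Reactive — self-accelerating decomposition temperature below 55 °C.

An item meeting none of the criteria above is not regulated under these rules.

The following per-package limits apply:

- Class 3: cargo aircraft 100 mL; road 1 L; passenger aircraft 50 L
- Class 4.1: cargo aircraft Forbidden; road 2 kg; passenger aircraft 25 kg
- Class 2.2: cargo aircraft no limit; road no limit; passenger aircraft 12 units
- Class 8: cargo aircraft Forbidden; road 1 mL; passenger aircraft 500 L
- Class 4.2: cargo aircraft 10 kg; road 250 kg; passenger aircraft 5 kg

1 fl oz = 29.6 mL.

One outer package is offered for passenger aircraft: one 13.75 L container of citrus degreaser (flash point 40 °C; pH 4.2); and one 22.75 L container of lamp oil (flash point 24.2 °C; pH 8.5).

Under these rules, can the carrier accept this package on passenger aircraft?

Yes

The citrus degreaser has flash point 40 °C, which is < 60.5 °C, so it is Class 3 (Flammable Liquid).
Lamp oil: flash point 24.2 °C < 60.5 °C → Class 3 (Flammable Liquid).
Class 3 net quantity: 13.75 L + 22.75 L = 36.5 L.
That is within the Class 3 passenger aircraft limit of 50 L.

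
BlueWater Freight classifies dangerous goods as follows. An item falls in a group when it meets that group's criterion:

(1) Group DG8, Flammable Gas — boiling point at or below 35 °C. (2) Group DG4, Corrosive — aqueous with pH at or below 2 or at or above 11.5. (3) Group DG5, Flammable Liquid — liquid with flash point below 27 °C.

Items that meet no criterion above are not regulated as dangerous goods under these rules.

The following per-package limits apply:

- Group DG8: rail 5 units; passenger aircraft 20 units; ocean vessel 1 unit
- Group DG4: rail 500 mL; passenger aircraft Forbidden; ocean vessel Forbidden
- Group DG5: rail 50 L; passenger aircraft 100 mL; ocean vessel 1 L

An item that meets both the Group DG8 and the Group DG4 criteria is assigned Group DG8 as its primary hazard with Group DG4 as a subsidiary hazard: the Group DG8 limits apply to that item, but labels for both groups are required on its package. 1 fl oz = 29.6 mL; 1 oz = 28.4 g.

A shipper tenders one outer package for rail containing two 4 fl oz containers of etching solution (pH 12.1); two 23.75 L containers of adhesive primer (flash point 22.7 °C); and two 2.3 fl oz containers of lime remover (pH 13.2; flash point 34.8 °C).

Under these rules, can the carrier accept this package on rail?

Yes

The etching solution has pH 12.1, which is ≥ 11.5, so it is Group DG4 (Corrosive).
Flash point 22.7 °C meets the Group DG5 criterion (Flammable Liquid), so the adhesive primer is Group DG5.
Lime remover: pH 13.2 ≥ 11.5 → Group DG4 (Corrosive).
Group DG4 net quantity: (two 4 fl oz containers = 236.8 mL) + (two 2.3 fl oz containers = 136.16 mL) = 372.96 mL.
372.96 mL ≤ 500 mL (rail limit, Group DG4) — within limit.
Group DG5 quantity: two 23.75 L containers = 47.5 L.
47.5 L is within the rail limit of 50 L for Group DG5.
Every hazard group is within its rail limit and no segregation rule is violated.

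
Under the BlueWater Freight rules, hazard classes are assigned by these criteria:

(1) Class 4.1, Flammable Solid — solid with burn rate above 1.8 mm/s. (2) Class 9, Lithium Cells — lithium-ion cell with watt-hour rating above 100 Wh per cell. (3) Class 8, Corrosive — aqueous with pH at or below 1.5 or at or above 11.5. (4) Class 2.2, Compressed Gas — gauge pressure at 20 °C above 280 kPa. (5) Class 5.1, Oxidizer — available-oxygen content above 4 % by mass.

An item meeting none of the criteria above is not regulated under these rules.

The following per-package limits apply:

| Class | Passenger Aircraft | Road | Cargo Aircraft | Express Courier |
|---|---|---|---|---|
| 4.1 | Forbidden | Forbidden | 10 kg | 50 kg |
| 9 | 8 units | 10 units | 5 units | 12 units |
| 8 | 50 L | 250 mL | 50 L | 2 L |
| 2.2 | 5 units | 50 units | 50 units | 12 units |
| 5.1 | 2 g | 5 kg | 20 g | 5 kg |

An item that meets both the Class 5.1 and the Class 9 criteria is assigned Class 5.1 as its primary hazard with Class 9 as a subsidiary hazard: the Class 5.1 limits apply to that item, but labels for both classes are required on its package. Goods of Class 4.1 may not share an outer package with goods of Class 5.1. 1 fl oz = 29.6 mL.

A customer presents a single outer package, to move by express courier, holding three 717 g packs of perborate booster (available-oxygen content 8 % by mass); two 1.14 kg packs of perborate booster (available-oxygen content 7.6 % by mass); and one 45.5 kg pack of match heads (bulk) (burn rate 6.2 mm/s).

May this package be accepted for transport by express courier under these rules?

Available-oxygen content 8 % by mass meets the Class 5.1 criterion (Oxidizer), so the perborate booster is Class 5.1.
The perborate booster has available-oxygen content 7.6 % by mass, which is > 4 % by mass, so it is Class 5.1 (Oxidizer).
The match heads (bulk) have burn rate 6.2 mm/s, which is > 1.8 mm/s, so they are Class 4.1 (Flammable Solid).
Class 4.1 quantity: 45.5 kg.
45.5 kg ≤ 50 kg (express courier limit, Class 4.1) — within limit.
Class 5.1 net quantity: (three 717 g packs = 2.151 kg) + (two 1.14 kg packs = 2.28 kg) = 4.431 kg.
4.431 kg ≤ 5 kg (express courier limit, Class 5.1) — within limit.
Class 4.1 and Class 5.1 may not share an outer package.

No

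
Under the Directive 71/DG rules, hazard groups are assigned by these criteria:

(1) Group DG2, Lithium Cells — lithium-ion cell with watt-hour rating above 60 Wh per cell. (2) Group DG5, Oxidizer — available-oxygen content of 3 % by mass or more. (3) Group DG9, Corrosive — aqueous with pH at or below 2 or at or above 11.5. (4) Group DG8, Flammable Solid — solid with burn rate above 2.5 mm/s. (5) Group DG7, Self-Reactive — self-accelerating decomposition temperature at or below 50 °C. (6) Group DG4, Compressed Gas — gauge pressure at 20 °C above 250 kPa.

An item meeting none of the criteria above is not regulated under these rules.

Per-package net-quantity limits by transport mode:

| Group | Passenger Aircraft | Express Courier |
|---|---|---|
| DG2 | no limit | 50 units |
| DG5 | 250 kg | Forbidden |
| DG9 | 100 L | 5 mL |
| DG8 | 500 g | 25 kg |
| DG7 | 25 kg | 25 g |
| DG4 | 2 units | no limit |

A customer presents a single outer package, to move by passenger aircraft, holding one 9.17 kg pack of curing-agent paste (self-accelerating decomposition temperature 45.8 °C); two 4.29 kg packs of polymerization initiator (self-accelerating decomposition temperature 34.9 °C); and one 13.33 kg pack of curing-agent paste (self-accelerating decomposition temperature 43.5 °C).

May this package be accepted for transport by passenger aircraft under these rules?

No

Curing-agent paste: self-accelerating decomposition temperature 45.8 °C ≤ 50 °C → Group DG7 (Self-Reactive).
The polymerization initiator has self-accelerating decomposition temperature 34.9 °C, which is ≤ 50 °C, so it is Group DG7 (Self-Reactive).
Curing-agent paste: self-accelerating decomposition temperature 43.5 °C ≤ 50 °C → Group DG7 (Self-Reactive).
Total Group DG7: 9.17 kg + (two 4.29 kg packs = 8.58 kg) + 13.33 kg = 31.08 kg.
31.08 kg exceeds the passenger aircraft limit of 25 kg for Group DG7.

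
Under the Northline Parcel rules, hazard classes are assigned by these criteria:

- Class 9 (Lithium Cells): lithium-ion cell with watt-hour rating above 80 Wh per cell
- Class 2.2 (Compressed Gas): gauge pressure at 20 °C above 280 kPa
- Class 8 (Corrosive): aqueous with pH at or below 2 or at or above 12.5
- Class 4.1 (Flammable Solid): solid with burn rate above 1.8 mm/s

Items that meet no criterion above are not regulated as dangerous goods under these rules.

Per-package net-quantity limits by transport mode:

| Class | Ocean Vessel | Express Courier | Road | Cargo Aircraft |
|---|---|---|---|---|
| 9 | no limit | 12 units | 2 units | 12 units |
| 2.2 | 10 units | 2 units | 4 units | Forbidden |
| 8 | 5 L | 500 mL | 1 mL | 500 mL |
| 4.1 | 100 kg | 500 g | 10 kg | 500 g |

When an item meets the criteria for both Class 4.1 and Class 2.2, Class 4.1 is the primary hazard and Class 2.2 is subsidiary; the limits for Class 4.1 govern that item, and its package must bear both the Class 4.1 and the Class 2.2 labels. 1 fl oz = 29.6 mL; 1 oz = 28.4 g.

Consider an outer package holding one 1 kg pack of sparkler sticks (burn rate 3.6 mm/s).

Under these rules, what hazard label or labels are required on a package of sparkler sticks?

Class 4.1

Burn rate 3.6 mm/s meets the Class 4.1 criterion (Flammable Solid), so the sparkler sticks are Class 4.1.
Only the Class 4.1 label is required.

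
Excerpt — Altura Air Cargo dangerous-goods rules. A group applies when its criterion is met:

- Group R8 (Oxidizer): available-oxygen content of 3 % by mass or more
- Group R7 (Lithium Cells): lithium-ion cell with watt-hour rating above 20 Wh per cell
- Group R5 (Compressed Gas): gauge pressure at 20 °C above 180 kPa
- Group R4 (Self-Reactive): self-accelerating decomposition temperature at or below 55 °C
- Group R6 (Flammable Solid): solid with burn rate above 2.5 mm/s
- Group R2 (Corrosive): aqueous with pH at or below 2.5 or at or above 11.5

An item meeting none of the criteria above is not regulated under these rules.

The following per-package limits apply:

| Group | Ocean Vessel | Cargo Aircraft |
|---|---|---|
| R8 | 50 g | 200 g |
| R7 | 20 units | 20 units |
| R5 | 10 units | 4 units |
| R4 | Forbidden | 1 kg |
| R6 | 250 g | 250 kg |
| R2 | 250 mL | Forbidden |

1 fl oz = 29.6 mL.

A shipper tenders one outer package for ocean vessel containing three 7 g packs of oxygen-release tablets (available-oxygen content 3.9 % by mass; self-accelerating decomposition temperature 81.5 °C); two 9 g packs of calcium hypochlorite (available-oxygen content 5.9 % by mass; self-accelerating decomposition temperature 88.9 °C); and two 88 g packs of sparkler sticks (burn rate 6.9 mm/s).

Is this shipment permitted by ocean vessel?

Yes

With available-oxygen content 3.9 % by mass (≥ 3 % by mass), the oxygen-release tablets fall in Group R8.
The calcium hypochlorite has available-oxygen content 5.9 % by mass, which is ≥ 3 % by mass, so it is Group R8 (Oxidizer).
With burn rate 6.9 mm/s (> 2.5 mm/s), the sparkler sticks fall in Group R6.
Group R6 quantity: two 88 g packs = 176 g.
That is within the Group R6 ocean vessel limit of 250 g.
Total Group R8: (three 7 g packs = 21 g) + (two 9 g packs = 18 g) = 39 g.
39 g is within the ocean vessel limit of 50 g for Group R8.
Every hazard group is within its ocean vessel limit and no segregation rule is violated.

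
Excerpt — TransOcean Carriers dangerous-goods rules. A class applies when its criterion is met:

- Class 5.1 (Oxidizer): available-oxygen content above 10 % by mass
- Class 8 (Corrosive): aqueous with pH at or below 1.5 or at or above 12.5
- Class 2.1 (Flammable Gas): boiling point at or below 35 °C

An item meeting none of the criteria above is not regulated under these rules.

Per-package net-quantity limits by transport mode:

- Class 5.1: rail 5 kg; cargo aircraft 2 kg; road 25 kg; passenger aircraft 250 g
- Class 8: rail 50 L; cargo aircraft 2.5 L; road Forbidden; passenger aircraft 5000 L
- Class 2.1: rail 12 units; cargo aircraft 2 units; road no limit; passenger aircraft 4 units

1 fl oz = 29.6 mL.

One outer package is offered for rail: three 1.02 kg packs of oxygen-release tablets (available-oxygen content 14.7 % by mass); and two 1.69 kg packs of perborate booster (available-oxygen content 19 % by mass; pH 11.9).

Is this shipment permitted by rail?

With available-oxygen content 14.7 % by mass (> 10 % by mass), the oxygen-release tablets fall in Class 5.1.
Available-oxygen content 19 % by mass meets the Class 5.1 criterion (Oxidizer), so the perborate booster is Class 5.1.
Total Class 5.1: (three 1.02 kg packs = 3.06 kg) + (two 1.69 kg packs = 3.38 kg) = 6.44 kg.
6.44 kg > 5 kg (rail limit, Class 5.1) — over the limit.

No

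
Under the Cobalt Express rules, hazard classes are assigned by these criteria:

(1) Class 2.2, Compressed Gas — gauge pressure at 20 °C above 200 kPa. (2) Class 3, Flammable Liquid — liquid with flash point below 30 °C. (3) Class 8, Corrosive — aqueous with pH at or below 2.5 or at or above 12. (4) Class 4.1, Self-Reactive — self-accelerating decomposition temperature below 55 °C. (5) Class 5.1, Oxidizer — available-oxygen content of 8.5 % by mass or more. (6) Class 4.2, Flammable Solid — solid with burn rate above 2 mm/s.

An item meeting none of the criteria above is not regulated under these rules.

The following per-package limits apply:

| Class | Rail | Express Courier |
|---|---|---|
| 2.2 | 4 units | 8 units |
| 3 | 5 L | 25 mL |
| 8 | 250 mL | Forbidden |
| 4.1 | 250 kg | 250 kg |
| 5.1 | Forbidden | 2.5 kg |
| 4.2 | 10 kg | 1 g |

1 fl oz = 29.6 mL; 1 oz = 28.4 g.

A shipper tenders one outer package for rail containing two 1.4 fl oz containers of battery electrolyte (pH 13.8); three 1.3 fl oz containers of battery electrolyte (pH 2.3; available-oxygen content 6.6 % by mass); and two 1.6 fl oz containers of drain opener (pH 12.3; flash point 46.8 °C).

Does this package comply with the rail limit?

No

Battery electrolyte: pH 13.8 ≥ 12 → Class 8 (Corrosive).
pH 2.3 meets the Class 8 criterion (Corrosive), so the battery electrolyte is Class 8.
pH 12.3 meets the Class 8 criterion (Corrosive), so the drain opener is Class 8.
Total Class 8: (two 1.4 fl oz containers = 82.88 mL) + (three 1.3 fl oz containers = 115.44 mL) + (two 1.6 fl oz containers = 94.72 mL) = 293.04 mL.
293.04 mL exceeds the rail limit of 250 mL for Class 8.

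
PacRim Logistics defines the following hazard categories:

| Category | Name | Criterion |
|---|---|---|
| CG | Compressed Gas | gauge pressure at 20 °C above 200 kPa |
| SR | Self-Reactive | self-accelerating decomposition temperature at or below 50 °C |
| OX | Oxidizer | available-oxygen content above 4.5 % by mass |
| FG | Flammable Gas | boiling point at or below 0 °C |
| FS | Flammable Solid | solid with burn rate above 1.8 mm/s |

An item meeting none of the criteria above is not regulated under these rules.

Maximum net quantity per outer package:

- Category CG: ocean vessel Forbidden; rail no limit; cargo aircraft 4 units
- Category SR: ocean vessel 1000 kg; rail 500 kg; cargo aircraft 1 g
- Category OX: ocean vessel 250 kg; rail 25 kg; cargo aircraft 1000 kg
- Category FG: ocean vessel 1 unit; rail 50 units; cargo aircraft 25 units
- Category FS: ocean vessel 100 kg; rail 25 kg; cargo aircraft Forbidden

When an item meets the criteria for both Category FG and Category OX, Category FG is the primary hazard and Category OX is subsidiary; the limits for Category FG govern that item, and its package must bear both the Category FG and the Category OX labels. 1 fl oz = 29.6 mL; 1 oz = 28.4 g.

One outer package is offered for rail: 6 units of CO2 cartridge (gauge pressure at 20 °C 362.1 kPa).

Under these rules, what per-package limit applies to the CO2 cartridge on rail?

Gauge pressure at 20 °C 362.1 kPa meets the Category CG criterion (Compressed Gas), so the CO2 cartridge is Category CG.
The rail limit for Category CG is no limit.

no limit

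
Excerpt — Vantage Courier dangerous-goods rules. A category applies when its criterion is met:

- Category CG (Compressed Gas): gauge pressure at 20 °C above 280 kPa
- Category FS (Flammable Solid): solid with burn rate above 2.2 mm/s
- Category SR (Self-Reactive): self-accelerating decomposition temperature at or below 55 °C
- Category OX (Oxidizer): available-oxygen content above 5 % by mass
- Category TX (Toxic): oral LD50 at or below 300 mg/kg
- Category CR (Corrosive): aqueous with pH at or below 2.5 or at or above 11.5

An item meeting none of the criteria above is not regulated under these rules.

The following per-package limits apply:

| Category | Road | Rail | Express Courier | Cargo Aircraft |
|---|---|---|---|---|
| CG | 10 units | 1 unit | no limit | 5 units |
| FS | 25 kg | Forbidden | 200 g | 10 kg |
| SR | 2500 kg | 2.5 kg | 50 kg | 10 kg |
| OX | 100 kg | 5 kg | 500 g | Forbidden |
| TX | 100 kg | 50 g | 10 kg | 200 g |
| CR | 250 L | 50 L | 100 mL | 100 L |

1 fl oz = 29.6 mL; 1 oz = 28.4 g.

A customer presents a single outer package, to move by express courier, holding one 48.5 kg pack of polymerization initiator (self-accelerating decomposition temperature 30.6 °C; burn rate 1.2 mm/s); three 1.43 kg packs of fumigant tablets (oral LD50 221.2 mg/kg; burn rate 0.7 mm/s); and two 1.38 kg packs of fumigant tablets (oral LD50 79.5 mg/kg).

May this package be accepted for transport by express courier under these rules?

Self-accelerating decomposition temperature 30.6 °C meets the Category SR criterion (Self-Reactive), so the polymerization initiator is Category SR.
The fumigant tablets have oral LD50 221.2 mg/kg, which is ≤ 300 mg/kg, so they are Category TX (Toxic).
The fumigant tablets have oral LD50 79.5 mg/kg, which is ≤ 300 mg/kg, so they are Category TX (Toxic).
Category TX net quantity: (three 1.43 kg packs = 4.29 kg) + (two 1.38 kg packs = 2.76 kg) = 7.05 kg.
7.05 kg is within the express courier limit of 10 kg for Category TX.
Category SR quantity: 48.5 kg.
48.5 kg ≤ 50 kg (express courier limit, Category SR) — within limit.
Every hazard category is within its express courier limit and no segregation rule is violated.

Yes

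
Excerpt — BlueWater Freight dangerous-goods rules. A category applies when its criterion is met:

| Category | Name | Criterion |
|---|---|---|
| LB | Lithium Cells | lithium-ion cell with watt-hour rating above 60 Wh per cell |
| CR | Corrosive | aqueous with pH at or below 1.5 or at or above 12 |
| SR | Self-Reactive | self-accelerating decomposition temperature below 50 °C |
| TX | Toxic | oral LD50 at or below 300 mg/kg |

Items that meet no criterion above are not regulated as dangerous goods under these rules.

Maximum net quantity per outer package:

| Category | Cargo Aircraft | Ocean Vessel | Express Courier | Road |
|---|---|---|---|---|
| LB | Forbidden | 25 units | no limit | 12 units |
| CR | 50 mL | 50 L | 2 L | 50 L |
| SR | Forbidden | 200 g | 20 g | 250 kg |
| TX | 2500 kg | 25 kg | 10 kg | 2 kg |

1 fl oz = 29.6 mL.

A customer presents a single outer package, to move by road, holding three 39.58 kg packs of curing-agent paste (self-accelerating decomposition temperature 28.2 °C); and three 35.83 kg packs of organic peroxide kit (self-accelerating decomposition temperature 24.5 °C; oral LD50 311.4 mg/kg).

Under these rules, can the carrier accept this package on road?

The curing-agent paste has self-accelerating decomposition temperature 28.2 °C, which is < 50 °C, so it is Category SR (Self-Reactive).
Self-accelerating decomposition temperature 24.5 °C meets the Category SR criterion (Self-Reactive), so the organic peroxide kit is Category SR.
Total Category SR: (three 39.58 kg packs = 118.74 kg) + (three 35.83 kg packs = 107.49 kg) = 226.23 kg.
That is within the Category SR road limit of 250 kg.

Yes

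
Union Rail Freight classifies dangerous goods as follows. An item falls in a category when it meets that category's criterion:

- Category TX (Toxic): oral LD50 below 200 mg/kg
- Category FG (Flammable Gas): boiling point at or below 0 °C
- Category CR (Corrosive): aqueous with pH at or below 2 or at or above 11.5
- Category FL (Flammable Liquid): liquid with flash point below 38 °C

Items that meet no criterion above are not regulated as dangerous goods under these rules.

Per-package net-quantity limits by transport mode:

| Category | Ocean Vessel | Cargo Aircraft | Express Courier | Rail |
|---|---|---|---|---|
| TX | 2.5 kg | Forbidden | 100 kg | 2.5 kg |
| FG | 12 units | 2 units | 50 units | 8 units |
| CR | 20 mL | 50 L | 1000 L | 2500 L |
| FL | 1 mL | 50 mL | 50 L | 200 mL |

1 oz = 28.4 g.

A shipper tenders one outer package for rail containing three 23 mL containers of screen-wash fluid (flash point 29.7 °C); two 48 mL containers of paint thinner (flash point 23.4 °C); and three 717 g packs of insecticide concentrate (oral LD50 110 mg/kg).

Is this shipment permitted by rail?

The screen-wash fluid has flash point 29.7 °C, which is < 38 °C, so it is Category FL (Flammable Liquid).
Flash point 23.4 °C meets the Category FL criterion (Flammable Liquid), so the paint thinner is Category FL.
Oral LD50 110 mg/kg meets the Category TX criterion (Toxic), so the insecticide concentrate is Category TX.
Total Category FL: (three 23 mL containers = 69 mL) + (two 48 mL containers = 96 mL) = 165 mL.
165 mL is within the rail limit of 200 mL for Category FL.
Category TX quantity: three 717 g packs = 2.151 kg.
2.151 kg is within the rail limit of 2.5 kg for Category TX.
Every hazard category is within its rail limit and no segregation rule is violated.

Yes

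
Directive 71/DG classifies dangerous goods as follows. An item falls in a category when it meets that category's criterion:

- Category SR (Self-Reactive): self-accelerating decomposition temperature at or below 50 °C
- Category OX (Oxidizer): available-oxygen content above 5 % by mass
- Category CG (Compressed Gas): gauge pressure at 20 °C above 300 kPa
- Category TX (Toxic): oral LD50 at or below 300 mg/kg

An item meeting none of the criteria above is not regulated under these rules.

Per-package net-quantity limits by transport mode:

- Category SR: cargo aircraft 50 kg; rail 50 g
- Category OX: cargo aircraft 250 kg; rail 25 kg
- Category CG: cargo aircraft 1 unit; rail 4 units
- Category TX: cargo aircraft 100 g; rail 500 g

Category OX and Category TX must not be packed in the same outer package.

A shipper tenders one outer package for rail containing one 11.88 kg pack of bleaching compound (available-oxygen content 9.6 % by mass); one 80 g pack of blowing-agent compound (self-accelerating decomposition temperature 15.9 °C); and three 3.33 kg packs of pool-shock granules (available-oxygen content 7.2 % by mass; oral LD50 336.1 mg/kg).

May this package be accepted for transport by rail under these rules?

No

The bleaching compound has available-oxygen content 9.6 % by mass, which is > 5 % by mass, so it is Category OX (Oxidizer).
The blowing-agent compound has self-accelerating decomposition temperature 15.9 °C, which is ≤ 50 °C, so it is Category SR (Self-Reactive).
With available-oxygen content 7.2 % by mass (> 5 % by mass), the pool-shock granules fall in Category OX.
Category SR quantity: 80 g.
That exceeds the Category SR rail limit of 50 g.
Total Category OX: 11.88 kg + (three 3.33 kg packs = 9.99 kg) = 21.87 kg.
That is within the Category OX rail limit of 25 kg.
The segregation rule (Category OX with Category TX) does not apply to Category SR with Category OX.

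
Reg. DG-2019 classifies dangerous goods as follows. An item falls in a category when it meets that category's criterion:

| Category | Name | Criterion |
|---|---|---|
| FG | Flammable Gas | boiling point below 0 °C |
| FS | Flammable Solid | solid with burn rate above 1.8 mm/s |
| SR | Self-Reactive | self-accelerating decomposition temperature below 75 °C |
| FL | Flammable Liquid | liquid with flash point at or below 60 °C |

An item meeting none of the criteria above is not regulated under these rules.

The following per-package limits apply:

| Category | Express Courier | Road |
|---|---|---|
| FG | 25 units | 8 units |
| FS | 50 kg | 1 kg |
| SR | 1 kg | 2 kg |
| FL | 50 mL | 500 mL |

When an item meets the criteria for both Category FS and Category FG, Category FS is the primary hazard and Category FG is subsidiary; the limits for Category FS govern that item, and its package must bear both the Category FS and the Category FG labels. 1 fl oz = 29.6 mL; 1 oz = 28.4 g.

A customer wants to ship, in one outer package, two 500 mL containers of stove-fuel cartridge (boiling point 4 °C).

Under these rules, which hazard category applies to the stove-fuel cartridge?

boiling point 4 °C is not below 0 °C, so Category FG does not apply.
No criterion is met, so the item is not regulated.

Not regulated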